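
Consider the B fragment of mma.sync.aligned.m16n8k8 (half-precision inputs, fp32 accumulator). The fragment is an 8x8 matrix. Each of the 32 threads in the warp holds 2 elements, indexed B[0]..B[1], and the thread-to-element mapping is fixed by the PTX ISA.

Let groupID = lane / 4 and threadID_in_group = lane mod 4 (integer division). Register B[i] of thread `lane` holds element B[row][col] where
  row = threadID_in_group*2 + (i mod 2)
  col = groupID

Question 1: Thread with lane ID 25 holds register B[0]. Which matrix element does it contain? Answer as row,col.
L=25=>grp=25>>2=6, tig=25&3=1
[0]=>row 1·2+0=2  col grp=6

2,6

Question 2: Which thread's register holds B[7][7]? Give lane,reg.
31,1

c=7⇒gr=7  r=7⇒th=3,odd=1
L=7*4+3=31  i=1=1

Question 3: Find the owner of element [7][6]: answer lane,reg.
27,1

c=6→G=6  r=7→T=3,p=1
L=6*4+3=27  i=1=1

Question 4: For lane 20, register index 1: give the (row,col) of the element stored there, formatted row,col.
20: G=5,T=0
[1] (0*2+1,5) = (1,5)

1,5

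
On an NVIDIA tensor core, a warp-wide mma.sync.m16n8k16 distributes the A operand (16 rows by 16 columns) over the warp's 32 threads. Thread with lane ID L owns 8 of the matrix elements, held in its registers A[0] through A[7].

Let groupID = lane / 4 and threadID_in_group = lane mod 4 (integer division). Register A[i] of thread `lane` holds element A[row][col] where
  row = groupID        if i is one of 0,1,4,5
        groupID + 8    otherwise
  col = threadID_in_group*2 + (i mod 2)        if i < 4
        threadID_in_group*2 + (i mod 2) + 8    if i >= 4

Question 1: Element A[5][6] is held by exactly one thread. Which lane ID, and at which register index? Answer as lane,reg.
r=5→G=5,rhi=0  c=6→chi=0,T=3,p=0
L=5*4+3=23  i=0*4+0*2+0=0

23,0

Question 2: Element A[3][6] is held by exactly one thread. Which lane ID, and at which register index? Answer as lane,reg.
r=3->g=3,rb=0  c=6->cb=0,t=3,b0=0
L=3*4+3=15  i=0*4+0*2+0=0

15,0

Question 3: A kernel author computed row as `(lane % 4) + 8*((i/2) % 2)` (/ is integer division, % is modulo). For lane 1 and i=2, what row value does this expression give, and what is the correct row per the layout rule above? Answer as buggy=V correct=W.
buggy=9 correct=8

`(lane % 4) + 8*((i/2) % 2)`[1,2]⇒9
1: gr=0,th=1
[2] (0+8,1*2+0+0) = (8,2)
row: 9 vs 8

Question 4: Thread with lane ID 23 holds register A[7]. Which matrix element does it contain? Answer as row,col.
lane 23->23/4=5, 23 mod 4=3
i=7  r:5+8->13  c:2·3+1+8->15

13,15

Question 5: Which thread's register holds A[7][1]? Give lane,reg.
r=7→G=7,rhi=0  c=1→chi=0,T=0,p=1
L=7*4+0=28  i=0*4+0*2+1=1

28,1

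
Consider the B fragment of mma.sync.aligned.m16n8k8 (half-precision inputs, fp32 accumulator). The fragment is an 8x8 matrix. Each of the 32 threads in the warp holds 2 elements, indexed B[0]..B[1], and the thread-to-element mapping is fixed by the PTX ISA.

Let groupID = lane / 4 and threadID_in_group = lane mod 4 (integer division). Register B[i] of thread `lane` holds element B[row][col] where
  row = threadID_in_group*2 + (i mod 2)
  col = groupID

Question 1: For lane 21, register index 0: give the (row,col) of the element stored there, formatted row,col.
2,5

21: gid=5,tid=1
[0] (1*2+0,5) = (2,5)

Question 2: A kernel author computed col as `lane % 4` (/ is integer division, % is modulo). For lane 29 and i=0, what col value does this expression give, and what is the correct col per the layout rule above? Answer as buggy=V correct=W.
`lane % 4`[29,0]->1
L=29->gid=29>>2=7, tid=29&3=1
[0]->row 1·2+0=2  col gid=7
col: 1 vs 7

buggy=1 correct=7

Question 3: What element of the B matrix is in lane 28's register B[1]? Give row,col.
28: g=7,t=0
[1] (0*2+1,7) = (1,7)

1,7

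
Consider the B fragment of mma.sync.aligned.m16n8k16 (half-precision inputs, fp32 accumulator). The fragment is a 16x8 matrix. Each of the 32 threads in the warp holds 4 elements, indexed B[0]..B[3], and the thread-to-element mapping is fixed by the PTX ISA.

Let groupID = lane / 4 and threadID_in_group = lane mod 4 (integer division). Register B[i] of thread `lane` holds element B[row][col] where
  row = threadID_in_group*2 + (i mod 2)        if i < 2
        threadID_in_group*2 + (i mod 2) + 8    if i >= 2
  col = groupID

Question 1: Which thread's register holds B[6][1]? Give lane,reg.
c:1=>grp=1  r:6=>rB=0,tig=3,lo=0
L=1*4+3=7  i=0*2+0=0

7,0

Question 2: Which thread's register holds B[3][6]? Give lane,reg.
c=6->g=6  r=3->rb=0,t=1,b0=1
L=6*4+1=25  i=0*2+1=1

25,1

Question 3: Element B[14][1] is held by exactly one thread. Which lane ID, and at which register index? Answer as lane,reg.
7,2

c=1→G=1  r=14→rhi=1,T=3,p=0
L=1*4+3=7  i=1*2+0=2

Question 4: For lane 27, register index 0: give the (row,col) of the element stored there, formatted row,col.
6,6

L=27=>grp=27>>2=6, tig=27&3=3
[0]=>row 3·2+0+0=6  col grp=6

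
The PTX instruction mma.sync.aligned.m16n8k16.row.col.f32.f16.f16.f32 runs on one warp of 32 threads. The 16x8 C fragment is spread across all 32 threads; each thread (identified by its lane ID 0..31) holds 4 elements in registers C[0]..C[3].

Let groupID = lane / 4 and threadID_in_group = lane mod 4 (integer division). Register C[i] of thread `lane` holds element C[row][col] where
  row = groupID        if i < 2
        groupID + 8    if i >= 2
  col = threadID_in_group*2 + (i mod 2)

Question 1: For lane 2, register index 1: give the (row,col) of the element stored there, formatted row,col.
0,5

lane 2: gr=0 (2/4), th=2 (2%4)
i=1: r=0+0=0, c=2*2+1=5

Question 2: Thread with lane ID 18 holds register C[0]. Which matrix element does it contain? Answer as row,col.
4,4

lane 18: grp=4 (18/4), tig=2 (18%4)
i=0: r=4+0=4, c=2*2+0=4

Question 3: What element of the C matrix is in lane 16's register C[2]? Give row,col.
12,0

L=16->g=16>>2=4, t=16&3=0
[2]->row 4+8=12  col 0·2+0=0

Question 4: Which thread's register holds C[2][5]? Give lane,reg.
r=2->g=2,rb=0  c=5->t=2,b0=1
L=2*4+2=10  i=0*2+1=1

10,1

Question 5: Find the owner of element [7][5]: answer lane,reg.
r:7=>grp=7,rB=0  c:5=>tig=2,lo=1
L=7*4+2=30  i=0*2+1=1

30,1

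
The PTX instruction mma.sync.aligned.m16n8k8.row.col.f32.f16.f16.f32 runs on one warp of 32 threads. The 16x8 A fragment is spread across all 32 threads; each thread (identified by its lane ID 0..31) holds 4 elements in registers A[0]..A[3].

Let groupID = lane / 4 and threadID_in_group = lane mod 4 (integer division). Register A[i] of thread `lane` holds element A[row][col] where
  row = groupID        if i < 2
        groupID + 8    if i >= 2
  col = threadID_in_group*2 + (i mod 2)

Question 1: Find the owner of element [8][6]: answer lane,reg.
3,2

r=8→G=0,rhi=1  c=6→T=3,p=0
L=0*4+3=3  i=1*2+0=2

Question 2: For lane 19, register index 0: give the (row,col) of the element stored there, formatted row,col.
L=19→G=19>>2=4, T=19&3=3
[0]→row 4+0=4  col 3·2+0=6

4,6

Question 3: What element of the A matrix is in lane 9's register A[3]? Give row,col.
lane 9: G=2 (9/4), T=1 (9%4)
i=3: r=2+8=10, c=1*2+1=3

10,3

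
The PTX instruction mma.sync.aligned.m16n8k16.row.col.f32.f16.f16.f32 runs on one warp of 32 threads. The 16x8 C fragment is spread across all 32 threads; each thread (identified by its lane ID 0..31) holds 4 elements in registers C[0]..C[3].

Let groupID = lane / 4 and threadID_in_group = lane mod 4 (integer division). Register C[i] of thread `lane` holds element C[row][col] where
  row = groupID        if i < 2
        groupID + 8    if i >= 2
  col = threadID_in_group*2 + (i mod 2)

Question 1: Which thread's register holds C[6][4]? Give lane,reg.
26,0

r=6->g=6,rb=0  c=4->t=2,b0=0
L=6*4+2=26  i=0*2+0=0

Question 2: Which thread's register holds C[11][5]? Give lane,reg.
r=11→G=3,rhi=1  c=5→T=2,p=1
L=3*4+2=14  i=1*2+1=3

14,3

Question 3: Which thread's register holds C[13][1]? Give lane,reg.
r=13→G=5,rhi=1  c=1→T=0,p=1
L=5*4+0=20  i=1*2+1=3

20,3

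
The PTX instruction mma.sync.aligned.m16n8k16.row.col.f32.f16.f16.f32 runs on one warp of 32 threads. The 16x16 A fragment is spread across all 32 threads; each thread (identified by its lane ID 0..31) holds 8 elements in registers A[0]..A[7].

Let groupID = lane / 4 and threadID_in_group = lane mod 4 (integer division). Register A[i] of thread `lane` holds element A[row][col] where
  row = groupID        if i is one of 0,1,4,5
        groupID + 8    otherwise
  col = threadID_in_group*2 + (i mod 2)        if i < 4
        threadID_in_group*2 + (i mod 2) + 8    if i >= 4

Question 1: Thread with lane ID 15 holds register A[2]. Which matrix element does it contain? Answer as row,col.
15: grp=3,tig=3
[2] (3+8,3*2+0+0) = (11,6)

11,6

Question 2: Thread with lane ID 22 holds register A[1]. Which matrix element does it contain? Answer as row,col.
22: g=5,t=2
[1] (5+0,2*2+1+0) = (5,5)

5,5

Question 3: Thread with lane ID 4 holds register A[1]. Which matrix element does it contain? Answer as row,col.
4: gid=1,tid=0
[1] (1+0,0*2+1+0) = (1,1)

1,1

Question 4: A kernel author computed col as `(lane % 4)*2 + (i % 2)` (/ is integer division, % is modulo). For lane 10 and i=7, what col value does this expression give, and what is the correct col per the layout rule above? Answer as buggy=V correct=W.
buggy=5 correct=13

`(lane % 4)*2 + (i % 2)`[10,7]⇒5
L=10⇒gr=10>>2=2, th=10&3=2
[7]⇒row 2+8=10  col 2·2+1+8=13
col: 5 vs 13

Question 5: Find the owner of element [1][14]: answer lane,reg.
r=1->g=1,rb=0  c=14->cb=1,t=3,b0=0
L=1*4+3=7  i=1*4+0*2+0=4

7,4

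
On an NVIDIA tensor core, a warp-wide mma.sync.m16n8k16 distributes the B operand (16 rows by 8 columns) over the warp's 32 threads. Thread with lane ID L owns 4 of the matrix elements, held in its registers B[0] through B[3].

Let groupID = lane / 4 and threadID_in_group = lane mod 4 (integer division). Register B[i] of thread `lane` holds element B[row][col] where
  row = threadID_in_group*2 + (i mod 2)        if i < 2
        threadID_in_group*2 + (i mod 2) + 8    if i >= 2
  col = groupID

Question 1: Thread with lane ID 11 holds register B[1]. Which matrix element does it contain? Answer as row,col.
7,2

lane 11→11/4=2, 11 mod 4=3
i=1  r:2·3+1+0→7  c:2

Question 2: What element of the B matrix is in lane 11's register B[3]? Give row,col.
15,2

lane 11: gid=2 (11/4), tid=3 (11%4)
i=3: r=3*2+1+8=15, c=gid=2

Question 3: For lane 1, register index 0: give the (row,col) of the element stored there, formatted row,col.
L=1→G=1>>2=0, T=1&3=1
[0]→row 1·2+0+0=2  col G=0

2,0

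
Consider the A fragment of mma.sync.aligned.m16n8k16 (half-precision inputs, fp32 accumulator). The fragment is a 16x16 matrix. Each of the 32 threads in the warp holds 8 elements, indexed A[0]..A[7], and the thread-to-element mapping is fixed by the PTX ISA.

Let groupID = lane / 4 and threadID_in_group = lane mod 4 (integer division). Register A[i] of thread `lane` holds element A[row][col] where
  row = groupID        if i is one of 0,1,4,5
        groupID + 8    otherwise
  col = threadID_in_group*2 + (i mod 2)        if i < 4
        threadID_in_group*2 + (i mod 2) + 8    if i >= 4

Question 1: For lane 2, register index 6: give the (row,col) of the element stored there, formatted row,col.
8,12

L=2->g=2>>2=0, t=2&3=2
[6]->row 0+8=8  col 2·2+0+8=12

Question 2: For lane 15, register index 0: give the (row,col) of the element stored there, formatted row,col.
15: grp=3,tig=3
[0] (3+0,3*2+0+0) = (3,6)

3,6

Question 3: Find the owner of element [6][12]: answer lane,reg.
26,4

r:6=>grp=6,rB=0  c:12=>cB=1,tig=2,lo=0
L=6*4+2=26  i=1*4+0*2+0=4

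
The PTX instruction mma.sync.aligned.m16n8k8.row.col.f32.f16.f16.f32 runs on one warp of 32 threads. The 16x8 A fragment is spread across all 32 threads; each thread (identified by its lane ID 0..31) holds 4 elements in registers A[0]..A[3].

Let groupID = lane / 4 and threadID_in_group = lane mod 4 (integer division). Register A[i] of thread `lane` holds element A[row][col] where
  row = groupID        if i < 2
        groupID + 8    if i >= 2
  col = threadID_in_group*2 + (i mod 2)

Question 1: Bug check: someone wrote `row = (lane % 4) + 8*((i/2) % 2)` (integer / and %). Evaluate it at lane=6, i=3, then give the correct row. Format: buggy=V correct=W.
buggy=10 correct=9

`(lane % 4) + 8*((i/2) % 2)`[6,3]->10
lane 6->6/4=1, 6 mod 4=2
i=3  r:1+8->9  c:2·2+1->5
row: 10 vs 9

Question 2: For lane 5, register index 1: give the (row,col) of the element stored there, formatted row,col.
1,3

lane 5→5/4=1, 5 mod 4=1
i=1  r:1+0→1  c:2·1+1→3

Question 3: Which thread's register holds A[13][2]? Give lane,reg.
21,2

r:13=>grp=5,rB=1  c:2=>tig=1,lo=0
L=5*4+1=21  i=1*2+0=2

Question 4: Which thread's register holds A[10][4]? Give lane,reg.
r=10⇒gr=2,Rb=1  c=4⇒th=2,odd=0
L=2*4+2=10  i=1*2+0=2

10,2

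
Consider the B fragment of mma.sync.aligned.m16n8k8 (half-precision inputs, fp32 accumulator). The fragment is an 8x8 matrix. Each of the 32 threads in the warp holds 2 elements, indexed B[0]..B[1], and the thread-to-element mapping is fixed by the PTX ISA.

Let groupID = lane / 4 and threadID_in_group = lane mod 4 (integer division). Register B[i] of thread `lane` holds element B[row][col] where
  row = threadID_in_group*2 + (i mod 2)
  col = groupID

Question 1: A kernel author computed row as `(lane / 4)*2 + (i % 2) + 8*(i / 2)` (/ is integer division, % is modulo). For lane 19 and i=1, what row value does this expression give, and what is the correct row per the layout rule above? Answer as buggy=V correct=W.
buggy=9 correct=7

`(lane / 4)*2 + (i % 2) + 8*(i / 2)`[19,1]->9
lane 19->19/4=4, 19 mod 4=3
i=1  r:2·3+1->7  c:4
row: 9 vs 7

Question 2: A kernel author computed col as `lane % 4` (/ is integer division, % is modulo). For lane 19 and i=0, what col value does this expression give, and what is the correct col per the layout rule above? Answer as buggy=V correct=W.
buggy=3 correct=4

`lane % 4`[19,0]->3
L=19->g=19>>2=4, t=19&3=3
[0]->row 3·2+0=6  col g=4
col: 3 vs 4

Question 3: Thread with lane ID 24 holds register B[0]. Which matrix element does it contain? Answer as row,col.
0,6

L=24→G=24>>2=6, T=24&3=0
[0]→row 0·2+0=0  col G=6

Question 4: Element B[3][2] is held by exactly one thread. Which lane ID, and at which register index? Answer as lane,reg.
c=2⇒gr=2  r=3⇒th=1,odd=1
L=2*4+1=9  i=1=1

9,1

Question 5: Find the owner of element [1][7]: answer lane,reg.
c=7->g=7  r=1->t=0,b0=1
L=7*4+0=28  i=1=1

28,1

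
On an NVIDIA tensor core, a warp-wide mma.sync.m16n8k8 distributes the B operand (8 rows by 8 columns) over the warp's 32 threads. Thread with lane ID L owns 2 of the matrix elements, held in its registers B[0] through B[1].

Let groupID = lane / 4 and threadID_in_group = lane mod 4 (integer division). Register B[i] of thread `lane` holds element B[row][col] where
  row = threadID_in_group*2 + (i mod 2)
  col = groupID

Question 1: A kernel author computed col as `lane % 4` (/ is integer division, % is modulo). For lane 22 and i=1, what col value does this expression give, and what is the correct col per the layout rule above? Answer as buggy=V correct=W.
buggy=2 correct=5

`lane % 4`[22,1]->2
lane 22: gid=5 (22/4), tid=2 (22%4)
i=1: r=2*2+1=5, c=gid=5
col: 2 vs 5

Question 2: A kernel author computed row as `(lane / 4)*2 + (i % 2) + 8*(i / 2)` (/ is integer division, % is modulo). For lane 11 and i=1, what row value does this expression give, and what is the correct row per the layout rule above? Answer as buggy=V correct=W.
`(lane / 4)*2 + (i % 2) + 8*(i / 2)`[11,1]⇒5
L=11⇒gr=11>>2=2, th=11&3=3
[1]⇒row 3·2+1=7  col gr=2
row: 5 vs 7

buggy=5 correct=7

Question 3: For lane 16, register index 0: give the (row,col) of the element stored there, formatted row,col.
16: gr=4,th=0
[0] (0*2+0,4) = (0,4)

0,4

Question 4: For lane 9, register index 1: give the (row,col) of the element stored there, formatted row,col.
lane 9=>9/4=2, 9 mod 4=1
i=1  r:2·1+1=>3  c:2

3,2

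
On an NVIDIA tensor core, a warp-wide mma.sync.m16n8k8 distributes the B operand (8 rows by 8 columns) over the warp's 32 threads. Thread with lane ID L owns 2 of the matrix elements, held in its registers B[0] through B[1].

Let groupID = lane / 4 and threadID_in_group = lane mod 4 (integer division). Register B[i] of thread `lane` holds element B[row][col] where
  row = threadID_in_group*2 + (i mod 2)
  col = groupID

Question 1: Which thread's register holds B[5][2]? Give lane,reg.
c: 2->gid=2  r: 5->tid=2,i&1=1
L=2*4+2=10  i=1=1

10,1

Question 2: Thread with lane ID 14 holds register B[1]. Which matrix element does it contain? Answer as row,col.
5,3

lane 14->14/4=3, 14 mod 4=2
i=1  r:2·2+1->5  c:3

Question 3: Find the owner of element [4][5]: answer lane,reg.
22,0

c: 5->gid=5  r: 4->tid=2,i&1=0
L=5*4+2=22  i=0=0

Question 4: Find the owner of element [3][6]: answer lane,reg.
c=6→G=6  r=3→T=1,p=1
L=6*4+1=25  i=1=1

25,1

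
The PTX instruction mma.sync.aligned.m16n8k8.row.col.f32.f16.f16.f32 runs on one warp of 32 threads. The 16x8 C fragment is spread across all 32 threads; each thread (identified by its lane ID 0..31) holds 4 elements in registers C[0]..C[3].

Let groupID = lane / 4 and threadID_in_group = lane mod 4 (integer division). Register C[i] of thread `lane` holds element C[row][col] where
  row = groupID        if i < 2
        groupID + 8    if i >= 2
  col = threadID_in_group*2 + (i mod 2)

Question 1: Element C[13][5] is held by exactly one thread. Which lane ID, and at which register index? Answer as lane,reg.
r=13->g=5,rb=1  c=5->t=2,b0=1
L=5*4+2=22  i=1*2+1=3

22,3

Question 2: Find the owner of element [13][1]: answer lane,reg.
20,3

r=13⇒gr=5,Rb=1  c=1⇒th=0,odd=1
L=5*4+0=20  i=1*2+1=3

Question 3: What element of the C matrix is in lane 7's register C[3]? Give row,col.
9,7

lane 7: G=1 (7/4), T=3 (7%4)
i=3: r=1+8=9, c=3*2+1=7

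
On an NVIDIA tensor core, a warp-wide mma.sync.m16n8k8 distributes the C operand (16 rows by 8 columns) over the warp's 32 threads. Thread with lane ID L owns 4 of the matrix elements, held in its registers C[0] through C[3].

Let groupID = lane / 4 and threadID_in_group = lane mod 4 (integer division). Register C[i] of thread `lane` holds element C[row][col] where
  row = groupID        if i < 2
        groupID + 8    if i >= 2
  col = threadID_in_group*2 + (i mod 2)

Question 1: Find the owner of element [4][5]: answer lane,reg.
18,1

r=4->g=4,rb=0  c=5->t=2,b0=1
L=4*4+2=18  i=0*2+1=1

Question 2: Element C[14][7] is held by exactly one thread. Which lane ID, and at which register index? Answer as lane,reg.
r=14->g=6,rb=1  c=7->t=3,b0=1
L=6*4+3=27  i=1*2+1=3

27,3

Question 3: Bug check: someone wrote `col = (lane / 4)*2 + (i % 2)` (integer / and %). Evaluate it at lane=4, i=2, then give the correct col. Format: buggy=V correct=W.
`(lane / 4)*2 + (i % 2)`[4,2]⇒2
lane 4⇒4/4=1, 4 mod 4=0
i=2  r:1+8⇒9  c:2·0+0⇒0
col: 2 vs 0

buggy=2 correct=0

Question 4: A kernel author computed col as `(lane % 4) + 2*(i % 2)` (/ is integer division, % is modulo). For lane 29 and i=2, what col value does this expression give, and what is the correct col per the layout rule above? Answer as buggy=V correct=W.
`(lane % 4) + 2*(i % 2)`[29,2]→1
lane 29→29/4=7, 29 mod 4=1
i=2  r:7+8→15  c:2·1+0→2
col: 1 vs 2

buggy=1 correct=2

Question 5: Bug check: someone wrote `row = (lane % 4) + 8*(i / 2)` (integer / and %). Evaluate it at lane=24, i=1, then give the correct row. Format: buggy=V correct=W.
buggy=0 correct=6

`(lane % 4) + 8*(i / 2)`[24,1]->0
L=24->gid=24>>2=6, tid=24&3=0
[1]->row 6+0=6  col 0·2+1=1
row: 0 vs 6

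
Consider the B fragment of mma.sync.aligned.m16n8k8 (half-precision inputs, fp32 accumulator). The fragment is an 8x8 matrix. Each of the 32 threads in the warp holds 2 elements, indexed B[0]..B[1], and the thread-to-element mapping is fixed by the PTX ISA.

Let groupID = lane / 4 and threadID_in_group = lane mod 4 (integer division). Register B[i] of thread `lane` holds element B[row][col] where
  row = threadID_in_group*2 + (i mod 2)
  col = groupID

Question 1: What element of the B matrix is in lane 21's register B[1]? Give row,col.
L=21=>grp=21>>2=5, tig=21&3=1
[1]=>row 1·2+1=3  col grp=5

3,5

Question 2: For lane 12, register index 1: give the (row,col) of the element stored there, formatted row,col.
12: G=3,T=0
[1] (0*2+1,3) = (1,3)

1,3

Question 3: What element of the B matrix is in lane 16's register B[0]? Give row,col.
lane 16: G=4 (16/4), T=0 (16%4)
i=0: r=0*2+0=0, c=G=4

0,4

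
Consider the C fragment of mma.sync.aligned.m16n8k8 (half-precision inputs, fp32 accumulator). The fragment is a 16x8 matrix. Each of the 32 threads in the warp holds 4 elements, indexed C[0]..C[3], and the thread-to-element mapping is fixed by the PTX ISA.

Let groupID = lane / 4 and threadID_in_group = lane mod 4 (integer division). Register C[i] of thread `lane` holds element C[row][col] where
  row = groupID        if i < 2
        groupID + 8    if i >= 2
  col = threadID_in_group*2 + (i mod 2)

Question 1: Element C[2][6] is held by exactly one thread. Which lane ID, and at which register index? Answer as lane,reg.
11,0

r=2->g=2,rb=0  c=6->t=3,b0=0
L=2*4+3=11  i=0*2+0=0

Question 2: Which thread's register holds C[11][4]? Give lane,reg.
r:11=>grp=3,rB=1  c:4=>tig=2,lo=0
L=3*4+2=14  i=1*2+0=2

14,2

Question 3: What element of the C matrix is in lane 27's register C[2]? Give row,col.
14,6

lane 27->27/4=6, 27 mod 4=3
i=2  r:6+8->14  c:2·3+0->6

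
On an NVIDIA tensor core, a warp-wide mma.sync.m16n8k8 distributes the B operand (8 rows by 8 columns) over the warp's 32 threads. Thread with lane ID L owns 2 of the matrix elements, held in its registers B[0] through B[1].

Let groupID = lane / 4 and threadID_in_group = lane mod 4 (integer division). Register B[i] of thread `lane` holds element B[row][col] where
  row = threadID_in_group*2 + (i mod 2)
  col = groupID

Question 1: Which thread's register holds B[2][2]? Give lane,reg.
c=2->g=2  r=2->t=1,b0=0
L=2*4+1=9  i=0=0

9,0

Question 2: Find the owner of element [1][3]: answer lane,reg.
c=3→G=3  r=1→T=0,p=1
L=3*4+0=12  i=1=1

12,1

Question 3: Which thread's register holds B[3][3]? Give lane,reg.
c=3→G=3  r=3→T=1,p=1
L=3*4+1=13  i=1=1

13,1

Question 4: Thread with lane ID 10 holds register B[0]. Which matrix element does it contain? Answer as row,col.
10: g=2,t=2
[0] (2*2+0,2) = (4,2)

4,2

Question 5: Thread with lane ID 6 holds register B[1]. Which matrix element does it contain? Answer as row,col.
5,1

lane 6->6/4=1, 6 mod 4=2
i=1  r:2·2+1->5  c:1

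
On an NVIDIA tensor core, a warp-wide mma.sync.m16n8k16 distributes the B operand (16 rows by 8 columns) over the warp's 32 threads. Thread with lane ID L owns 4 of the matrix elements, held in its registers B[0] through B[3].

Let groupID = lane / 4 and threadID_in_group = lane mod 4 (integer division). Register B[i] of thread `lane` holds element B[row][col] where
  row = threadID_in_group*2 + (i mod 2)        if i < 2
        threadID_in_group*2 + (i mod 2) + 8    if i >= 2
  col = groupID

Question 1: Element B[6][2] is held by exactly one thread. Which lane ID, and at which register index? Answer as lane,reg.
11,0

c:2=>grp=2  r:6=>rB=0,tig=3,lo=0
L=2*4+3=11  i=0*2+0=0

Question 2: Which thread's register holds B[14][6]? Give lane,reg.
c=6⇒gr=6  r=14⇒Rb=1,th=3,odd=0
L=6*4+3=27  i=1*2+0=2

27,2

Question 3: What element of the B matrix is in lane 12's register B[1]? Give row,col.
1,3

lane 12: gid=3 (12/4), tid=0 (12%4)
i=1: r=0*2+1+0=1, c=gid=3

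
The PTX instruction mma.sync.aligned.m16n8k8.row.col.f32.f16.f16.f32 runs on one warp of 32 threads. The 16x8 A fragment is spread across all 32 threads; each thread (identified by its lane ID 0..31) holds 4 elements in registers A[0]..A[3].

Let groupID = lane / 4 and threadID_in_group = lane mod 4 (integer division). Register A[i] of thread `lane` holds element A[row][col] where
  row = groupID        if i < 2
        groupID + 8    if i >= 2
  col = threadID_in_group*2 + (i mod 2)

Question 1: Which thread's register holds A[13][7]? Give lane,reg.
r=13⇒gr=5,Rb=1  c=7⇒th=3,odd=1
L=5*4+3=23  i=1*2+1=3

23,3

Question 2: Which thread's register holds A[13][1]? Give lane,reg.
20,3

r=13->g=5,rb=1  c=1->t=0,b0=1
L=5*4+0=20  i=1*2+1=3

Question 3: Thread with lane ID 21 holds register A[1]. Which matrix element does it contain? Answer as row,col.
5,3

L=21→G=21>>2=5, T=21&3=1
[1]→row 5+0=5  col 1·2+1=3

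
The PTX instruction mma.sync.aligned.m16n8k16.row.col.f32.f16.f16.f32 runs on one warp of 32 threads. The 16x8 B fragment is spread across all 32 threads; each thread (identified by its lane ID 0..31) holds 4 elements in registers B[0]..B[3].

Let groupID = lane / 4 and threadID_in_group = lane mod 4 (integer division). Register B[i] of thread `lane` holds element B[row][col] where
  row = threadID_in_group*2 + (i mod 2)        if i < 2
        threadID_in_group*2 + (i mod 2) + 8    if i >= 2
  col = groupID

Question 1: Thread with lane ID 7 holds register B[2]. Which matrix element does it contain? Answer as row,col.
14,1

L=7->gid=7>>2=1, tid=7&3=3
[2]->row 3·2+0+8=14  col gid=1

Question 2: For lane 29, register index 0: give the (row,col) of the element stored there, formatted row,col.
2,7

L=29->g=29>>2=7, t=29&3=1
[0]->row 1·2+0+0=2  col g=7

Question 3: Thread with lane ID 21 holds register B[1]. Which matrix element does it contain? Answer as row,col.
3,5

21: G=5,T=1
[1] (1*2+1+0,5) = (3,5)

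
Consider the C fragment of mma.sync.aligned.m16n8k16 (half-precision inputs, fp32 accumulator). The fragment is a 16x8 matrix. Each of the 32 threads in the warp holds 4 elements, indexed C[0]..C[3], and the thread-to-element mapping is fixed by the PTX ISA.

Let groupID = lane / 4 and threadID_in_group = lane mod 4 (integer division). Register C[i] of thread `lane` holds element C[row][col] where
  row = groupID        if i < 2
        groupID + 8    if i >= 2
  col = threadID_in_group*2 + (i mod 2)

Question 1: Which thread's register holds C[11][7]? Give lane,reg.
15,3

r:11=>grp=3,rB=1  c:7=>tig=3,lo=1
L=3*4+3=15  i=1*2+1=3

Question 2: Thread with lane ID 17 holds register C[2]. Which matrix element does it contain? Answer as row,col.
lane 17⇒17/4=4, 17 mod 4=1
i=2  r:4+8⇒12  c:2·1+0⇒2

12,2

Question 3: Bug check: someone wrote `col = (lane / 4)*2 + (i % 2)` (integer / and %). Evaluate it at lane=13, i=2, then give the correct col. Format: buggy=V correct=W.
`(lane / 4)*2 + (i % 2)`[13,2]->6
lane 13: gid=3 (13/4), tid=1 (13%4)
i=2: r=3+8=11, c=1*2+0=2
col: 6 vs 2

buggy=6 correct=2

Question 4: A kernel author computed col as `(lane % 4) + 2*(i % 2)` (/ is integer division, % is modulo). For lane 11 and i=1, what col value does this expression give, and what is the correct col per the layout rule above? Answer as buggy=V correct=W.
buggy=5 correct=7

`(lane % 4) + 2*(i % 2)`[11,1]->5
11: gid=2,tid=3
[1] (2+0,3*2+1) = (2,7)
col: 5 vs 7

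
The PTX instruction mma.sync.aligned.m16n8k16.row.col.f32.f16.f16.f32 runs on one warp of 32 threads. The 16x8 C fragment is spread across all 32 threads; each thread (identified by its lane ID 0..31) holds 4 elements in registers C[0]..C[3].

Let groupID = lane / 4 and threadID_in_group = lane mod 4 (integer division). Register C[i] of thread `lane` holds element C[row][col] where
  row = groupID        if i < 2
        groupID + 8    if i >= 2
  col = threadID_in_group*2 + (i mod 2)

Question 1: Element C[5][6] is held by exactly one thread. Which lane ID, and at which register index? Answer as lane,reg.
23,0

r: 5->gid=5,r8=0  c: 6->tid=3,i&1=0
L=5*4+3=23  i=0*2+0=0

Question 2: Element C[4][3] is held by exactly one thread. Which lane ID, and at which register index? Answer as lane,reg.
r=4→G=4,rhi=0  c=3→T=1,p=1
L=4*4+1=17  i=0*2+1=1

17,1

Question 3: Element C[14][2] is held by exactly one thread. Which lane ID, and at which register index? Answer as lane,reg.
25,2

r=14⇒gr=6,Rb=1  c=2⇒th=1,odd=0
L=6*4+1=25  i=1*2+0=2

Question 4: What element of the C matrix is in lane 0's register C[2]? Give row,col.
8,0

L=0→G=0>>2=0, T=0&3=0
[2]→row 0+8=8  col 0·2+0=0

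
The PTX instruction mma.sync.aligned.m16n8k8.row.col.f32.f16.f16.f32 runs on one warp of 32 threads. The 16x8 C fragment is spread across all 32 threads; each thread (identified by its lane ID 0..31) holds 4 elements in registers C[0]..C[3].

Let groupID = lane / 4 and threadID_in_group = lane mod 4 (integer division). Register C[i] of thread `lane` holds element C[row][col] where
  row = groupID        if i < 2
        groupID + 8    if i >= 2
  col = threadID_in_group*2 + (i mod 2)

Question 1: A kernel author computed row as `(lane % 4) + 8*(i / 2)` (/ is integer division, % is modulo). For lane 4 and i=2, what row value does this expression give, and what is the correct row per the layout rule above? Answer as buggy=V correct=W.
`(lane % 4) + 8*(i / 2)`[4,2]=>8
lane 4=>4/4=1, 4 mod 4=0
i=2  r:1+8=>9  c:2·0+0=>0
row: 8 vs 9

buggy=8 correct=9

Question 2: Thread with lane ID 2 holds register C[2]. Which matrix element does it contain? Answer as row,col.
lane 2: grp=0 (2/4), tig=2 (2%4)
i=2: r=0+8=8, c=2*2+0=4

8,4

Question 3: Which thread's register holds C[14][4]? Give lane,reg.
r:14=>grp=6,rB=1  c:4=>tig=2,lo=0
L=6*4+2=26  i=1*2+0=2

26,2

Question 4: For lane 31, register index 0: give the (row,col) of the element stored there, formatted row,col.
31: grp=7,tig=3
[0] (7+0,3*2+0) = (7,6)

7,6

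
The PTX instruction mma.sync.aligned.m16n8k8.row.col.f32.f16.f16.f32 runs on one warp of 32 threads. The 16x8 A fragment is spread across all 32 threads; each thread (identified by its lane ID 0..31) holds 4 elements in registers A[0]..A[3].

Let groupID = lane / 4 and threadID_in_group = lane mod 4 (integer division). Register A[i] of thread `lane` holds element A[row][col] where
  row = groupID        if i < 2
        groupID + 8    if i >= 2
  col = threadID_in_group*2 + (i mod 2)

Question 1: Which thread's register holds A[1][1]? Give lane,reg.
r: 1->gid=1,r8=0  c: 1->tid=0,i&1=1
L=1*4+0=4  i=0*2+1=1

4,1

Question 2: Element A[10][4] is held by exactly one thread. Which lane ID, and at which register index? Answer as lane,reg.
r=10->g=2,rb=1  c=4->t=2,b0=0
L=2*4+2=10  i=1*2+0=2

10,2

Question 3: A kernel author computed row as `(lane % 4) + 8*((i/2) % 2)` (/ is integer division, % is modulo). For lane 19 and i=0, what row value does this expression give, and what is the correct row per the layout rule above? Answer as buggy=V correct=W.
buggy=3 correct=4

`(lane % 4) + 8*((i/2) % 2)`[19,0]⇒3
lane 19⇒19/4=4, 19 mod 4=3
i=0  r:4+0⇒4  c:2·3+0⇒6
row: 3 vs 4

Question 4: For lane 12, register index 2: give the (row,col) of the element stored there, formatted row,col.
L=12⇒gr=12>>2=3, th=12&3=0
[2]⇒row 3+8=11  col 0·2+0=0

11,0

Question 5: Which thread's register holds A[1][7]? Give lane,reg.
r=1⇒gr=1,Rb=0  c=7⇒th=3,odd=1
L=1*4+3=7  i=0*2+1=1

7,1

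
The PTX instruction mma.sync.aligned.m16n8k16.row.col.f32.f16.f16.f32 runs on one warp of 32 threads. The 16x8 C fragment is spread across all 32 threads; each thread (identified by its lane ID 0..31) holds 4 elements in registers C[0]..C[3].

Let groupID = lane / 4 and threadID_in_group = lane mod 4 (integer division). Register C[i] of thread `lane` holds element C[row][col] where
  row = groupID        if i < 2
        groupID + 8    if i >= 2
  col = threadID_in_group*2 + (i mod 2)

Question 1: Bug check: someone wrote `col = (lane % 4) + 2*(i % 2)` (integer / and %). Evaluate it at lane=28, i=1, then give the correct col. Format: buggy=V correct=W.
buggy=2 correct=1

`(lane % 4) + 2*(i % 2)`[28,1]→2
lane 28: G=7 (28/4), T=0 (28%4)
i=1: r=7+0=7, c=0*2+1=1
col: 2 vs 1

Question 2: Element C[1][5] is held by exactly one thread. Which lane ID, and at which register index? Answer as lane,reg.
r:1=>grp=1,rB=0  c:5=>tig=2,lo=1
L=1*4+2=6  i=0*2+1=1

6,1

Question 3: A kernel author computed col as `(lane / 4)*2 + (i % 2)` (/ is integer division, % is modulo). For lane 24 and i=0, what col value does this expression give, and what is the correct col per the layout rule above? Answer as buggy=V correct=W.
buggy=12 correct=0

`(lane / 4)*2 + (i % 2)`[24,0]→12
lane 24: G=6 (24/4), T=0 (24%4)
i=0: r=6+0=6, c=0*2+0=0
col: 12 vs 0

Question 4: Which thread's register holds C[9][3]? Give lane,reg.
r=9⇒gr=1,Rb=1  c=3⇒th=1,odd=1
L=1*4+1=5  i=1*2+1=3

5,3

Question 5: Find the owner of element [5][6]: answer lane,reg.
23,0

r:5=>grp=5,rB=0  c:6=>tig=3,lo=0
L=5*4+3=23  i=0*2+0=0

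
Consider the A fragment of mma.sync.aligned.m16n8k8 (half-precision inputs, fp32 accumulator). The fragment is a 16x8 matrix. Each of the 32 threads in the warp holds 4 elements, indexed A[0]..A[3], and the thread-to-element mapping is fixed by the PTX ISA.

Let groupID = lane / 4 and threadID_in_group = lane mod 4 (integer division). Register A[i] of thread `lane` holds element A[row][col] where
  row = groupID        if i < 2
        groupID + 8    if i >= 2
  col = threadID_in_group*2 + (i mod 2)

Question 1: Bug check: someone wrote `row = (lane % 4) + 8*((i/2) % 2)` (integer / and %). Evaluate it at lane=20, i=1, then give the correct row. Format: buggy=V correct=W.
`(lane % 4) + 8*((i/2) % 2)`[20,1]->0
L=20->gid=20>>2=5, tid=20&3=0
[1]->row 5+0=5  col 0·2+1=1
row: 0 vs 5

buggy=0 correct=5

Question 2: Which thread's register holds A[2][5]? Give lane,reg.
r=2->g=2,rb=0  c=5->t=2,b0=1
L=2*4+2=10  i=0*2+1=1

10,1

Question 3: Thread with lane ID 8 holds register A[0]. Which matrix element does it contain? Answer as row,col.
2,0

lane 8=>8/4=2, 8 mod 4=0
i=0  r:2+0=>2  c:2·0+0=>0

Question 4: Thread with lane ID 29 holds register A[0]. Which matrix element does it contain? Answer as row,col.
7,2

29: gr=7,th=1
[0] (7+0,1*2+0) = (7,2)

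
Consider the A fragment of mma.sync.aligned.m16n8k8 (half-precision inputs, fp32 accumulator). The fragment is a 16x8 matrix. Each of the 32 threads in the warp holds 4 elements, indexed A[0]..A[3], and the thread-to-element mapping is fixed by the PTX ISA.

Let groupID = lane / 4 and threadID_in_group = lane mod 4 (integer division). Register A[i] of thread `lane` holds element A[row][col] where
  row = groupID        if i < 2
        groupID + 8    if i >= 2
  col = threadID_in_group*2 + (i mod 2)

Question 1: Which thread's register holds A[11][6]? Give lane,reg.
15,2

r:11=>grp=3,rB=1  c:6=>tig=3,lo=0
L=3*4+3=15  i=1*2+0=2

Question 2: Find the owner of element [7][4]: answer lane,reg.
30,0

r=7⇒gr=7,Rb=0  c=4⇒th=2,odd=0
L=7*4+2=30  i=0*2+0=0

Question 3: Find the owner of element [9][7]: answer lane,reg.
r=9→G=1,rhi=1  c=7→T=3,p=1
L=1*4+3=7  i=1*2+1=3

7,3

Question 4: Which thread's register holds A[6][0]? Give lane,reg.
24,0

r:6=>grp=6,rB=0  c:0=>tig=0,lo=0
L=6*4+0=24  i=0*2+0=0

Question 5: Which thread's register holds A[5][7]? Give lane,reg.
r=5->g=5,rb=0  c=7->t=3,b0=1
L=5*4+3=23  i=0*2+1=1

23,1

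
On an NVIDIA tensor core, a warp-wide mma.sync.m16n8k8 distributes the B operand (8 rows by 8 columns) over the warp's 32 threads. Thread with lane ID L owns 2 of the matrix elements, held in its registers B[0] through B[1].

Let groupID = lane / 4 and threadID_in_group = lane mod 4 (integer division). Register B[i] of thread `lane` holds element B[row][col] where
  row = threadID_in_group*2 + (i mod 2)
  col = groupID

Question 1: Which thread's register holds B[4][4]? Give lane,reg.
c:4=>grp=4  r:4=>tig=2,lo=0
L=4*4+2=18  i=0=0

18,0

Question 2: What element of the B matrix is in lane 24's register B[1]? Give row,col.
1,6

24: gid=6,tid=0
[1] (0*2+1,6) = (1,6)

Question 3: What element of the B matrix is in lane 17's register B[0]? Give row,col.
lane 17: gr=4 (17/4), th=1 (17%4)
i=0: r=1*2+0=2, c=gr=4

2,4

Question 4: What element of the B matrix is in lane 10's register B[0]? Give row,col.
L=10=>grp=10>>2=2, tig=10&3=2
[0]=>row 2·2+0=4  col grp=2

4,2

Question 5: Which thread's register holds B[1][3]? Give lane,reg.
12,1

c: 3->gid=3  r: 1->tid=0,i&1=1
L=3*4+0=12  i=1=1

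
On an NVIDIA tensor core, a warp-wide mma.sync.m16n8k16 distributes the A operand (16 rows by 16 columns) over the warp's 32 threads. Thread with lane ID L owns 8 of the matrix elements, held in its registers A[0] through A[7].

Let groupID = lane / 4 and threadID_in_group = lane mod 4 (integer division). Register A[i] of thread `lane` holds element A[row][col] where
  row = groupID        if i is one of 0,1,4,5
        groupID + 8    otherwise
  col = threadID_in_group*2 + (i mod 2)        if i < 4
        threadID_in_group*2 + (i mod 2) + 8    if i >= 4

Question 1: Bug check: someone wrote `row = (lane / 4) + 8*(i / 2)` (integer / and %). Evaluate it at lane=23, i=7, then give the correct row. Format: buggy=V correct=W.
`(lane / 4) + 8*(i / 2)`[23,7]->29
L=23->g=23>>2=5, t=23&3=3
[7]->row 5+8=13  col 3·2+1+8=15
row: 29 vs 13

buggy=29 correct=13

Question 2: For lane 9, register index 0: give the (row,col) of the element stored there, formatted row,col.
9: gid=2,tid=1
[0] (2+0,1*2+0+0) = (2,2)

2,2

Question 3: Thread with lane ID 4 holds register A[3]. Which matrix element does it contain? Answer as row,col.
9,1

L=4->g=4>>2=1, t=4&3=0
[3]->row 1+8=9  col 0·2+1+0=1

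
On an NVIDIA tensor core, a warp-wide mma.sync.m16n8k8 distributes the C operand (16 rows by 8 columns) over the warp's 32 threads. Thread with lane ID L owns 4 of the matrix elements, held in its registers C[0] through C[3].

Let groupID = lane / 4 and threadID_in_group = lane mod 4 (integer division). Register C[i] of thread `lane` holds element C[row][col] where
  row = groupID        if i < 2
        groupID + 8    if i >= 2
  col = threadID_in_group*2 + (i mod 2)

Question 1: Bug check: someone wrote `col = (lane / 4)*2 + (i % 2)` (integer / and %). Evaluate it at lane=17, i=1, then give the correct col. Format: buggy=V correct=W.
buggy=9 correct=3

`(lane / 4)*2 + (i % 2)`[17,1]⇒9
lane 17⇒17/4=4, 17 mod 4=1
i=1  r:4+0⇒4  c:2·1+1⇒3
col: 9 vs 3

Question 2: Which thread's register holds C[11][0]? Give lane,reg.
12,2

r: 11->gid=3,r8=1  c: 0->tid=0,i&1=0
L=3*4+0=12  i=1*2+0=2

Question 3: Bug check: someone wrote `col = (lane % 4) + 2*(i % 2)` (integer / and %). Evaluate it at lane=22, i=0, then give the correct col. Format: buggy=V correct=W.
buggy=2 correct=4

`(lane % 4) + 2*(i % 2)`[22,0]→2
lane 22→22/4=5, 22 mod 4=2
i=0  r:5+0→5  c:2·2+0→4
col: 2 vs 4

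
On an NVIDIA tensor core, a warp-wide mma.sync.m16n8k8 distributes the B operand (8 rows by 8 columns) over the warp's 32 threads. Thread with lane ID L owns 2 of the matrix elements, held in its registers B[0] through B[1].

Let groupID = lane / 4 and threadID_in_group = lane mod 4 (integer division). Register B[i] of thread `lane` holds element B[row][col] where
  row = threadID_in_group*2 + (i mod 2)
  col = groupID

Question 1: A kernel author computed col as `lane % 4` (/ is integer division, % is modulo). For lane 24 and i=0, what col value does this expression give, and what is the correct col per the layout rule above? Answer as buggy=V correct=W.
`lane % 4`[24,0]→0
lane 24→24/4=6, 24 mod 4=0
i=0  r:2·0+0→0  c:6
col: 0 vs 6

buggy=0 correct=6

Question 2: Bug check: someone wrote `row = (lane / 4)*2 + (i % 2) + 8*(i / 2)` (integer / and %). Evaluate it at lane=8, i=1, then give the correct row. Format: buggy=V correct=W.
buggy=5 correct=1

`(lane / 4)*2 + (i % 2) + 8*(i / 2)`[8,1]->5
L=8->gid=8>>2=2, tid=8&3=0
[1]->row 0·2+1=1  col gid=2
row: 5 vs 1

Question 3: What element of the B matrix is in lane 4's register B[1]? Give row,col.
L=4->g=4>>2=1, t=4&3=0
[1]->row 0·2+1=1  col g=1

1,1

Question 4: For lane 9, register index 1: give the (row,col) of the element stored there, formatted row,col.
lane 9: G=2 (9/4), T=1 (9%4)
i=1: r=1*2+1=3, c=G=2

3,2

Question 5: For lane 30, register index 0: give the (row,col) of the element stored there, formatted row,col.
4,7

30: G=7,T=2
[0] (2*2+0,7) = (4,7)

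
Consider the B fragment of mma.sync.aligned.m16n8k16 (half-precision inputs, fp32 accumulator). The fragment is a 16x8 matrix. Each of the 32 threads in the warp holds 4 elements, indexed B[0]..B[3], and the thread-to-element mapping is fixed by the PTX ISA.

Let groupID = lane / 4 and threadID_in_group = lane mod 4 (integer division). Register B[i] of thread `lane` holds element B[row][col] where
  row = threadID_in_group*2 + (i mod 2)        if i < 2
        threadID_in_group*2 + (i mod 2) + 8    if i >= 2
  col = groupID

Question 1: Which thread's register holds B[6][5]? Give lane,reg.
c=5⇒gr=5  r=6⇒Rb=0,th=3,odd=0
L=5*4+3=23  i=0*2+0=0

23,0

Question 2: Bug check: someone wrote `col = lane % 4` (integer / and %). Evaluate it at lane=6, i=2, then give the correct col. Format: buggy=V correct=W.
`lane % 4`[6,2]->2
lane 6: gid=1 (6/4), tid=2 (6%4)
i=2: r=2*2+0+8=12, c=gid=1
col: 2 vs 1

buggy=2 correct=1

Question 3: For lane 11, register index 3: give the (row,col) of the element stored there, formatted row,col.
lane 11: gid=2 (11/4), tid=3 (11%4)
i=3: r=3*2+1+8=15, c=gid=2

15,2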